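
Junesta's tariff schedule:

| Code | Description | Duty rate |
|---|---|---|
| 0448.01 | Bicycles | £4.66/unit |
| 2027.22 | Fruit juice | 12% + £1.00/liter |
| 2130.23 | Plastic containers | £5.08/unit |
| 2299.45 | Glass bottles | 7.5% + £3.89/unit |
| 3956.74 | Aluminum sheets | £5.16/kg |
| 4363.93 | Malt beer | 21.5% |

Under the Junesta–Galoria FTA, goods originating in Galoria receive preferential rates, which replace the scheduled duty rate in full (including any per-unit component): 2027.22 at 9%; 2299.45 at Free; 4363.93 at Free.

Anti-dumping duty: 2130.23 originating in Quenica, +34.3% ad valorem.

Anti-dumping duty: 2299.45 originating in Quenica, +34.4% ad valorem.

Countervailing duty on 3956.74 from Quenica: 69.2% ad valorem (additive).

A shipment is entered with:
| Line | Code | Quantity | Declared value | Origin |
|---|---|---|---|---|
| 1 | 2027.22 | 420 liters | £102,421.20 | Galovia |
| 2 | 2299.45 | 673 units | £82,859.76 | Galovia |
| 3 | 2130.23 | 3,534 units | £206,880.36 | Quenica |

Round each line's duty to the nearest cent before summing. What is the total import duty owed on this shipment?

£110,455.67

Line 1 (2027.22, Galovia, 420 liters, £102,421.20):
Base rate for 2027.22 is 12% + £1.00/liter.
2027.22 has an FTA preferential rate, but origin Galovia is not Galoria; base rate stands.
Duty = £102,421.20 × 12% + 420 × £1.00 = £12,710.54.
Line 2 (2299.45, Galovia, 673 units, £82,859.76):
Base rate for 2299.45 is 7.5% + £3.89/unit.
2299.45 has an FTA preferential rate, but origin Galovia is not Galoria; base rate stands.
The additional-duty order on 2299.45 targets Quenica, not Galovia; it does not apply.
Duty = £82,859.76 × 7.5% + 673 × £3.89 = £8,832.45.
Line 3 (2130.23, Quenica, 3,534 units, £206,880.36):
Base rate for 2130.23 is £5.08/unit.
Additional duty on 2130.23 from Quenica: +34.3% ad valorem. Applied ad valorem rate = 34.3%.
Duty = £206,880.36 × 34.3% + 3,534 × £5.08 = £88,912.68.
Total = £12,710.54 + £8,832.45 + £88,912.68 = £110,455.67.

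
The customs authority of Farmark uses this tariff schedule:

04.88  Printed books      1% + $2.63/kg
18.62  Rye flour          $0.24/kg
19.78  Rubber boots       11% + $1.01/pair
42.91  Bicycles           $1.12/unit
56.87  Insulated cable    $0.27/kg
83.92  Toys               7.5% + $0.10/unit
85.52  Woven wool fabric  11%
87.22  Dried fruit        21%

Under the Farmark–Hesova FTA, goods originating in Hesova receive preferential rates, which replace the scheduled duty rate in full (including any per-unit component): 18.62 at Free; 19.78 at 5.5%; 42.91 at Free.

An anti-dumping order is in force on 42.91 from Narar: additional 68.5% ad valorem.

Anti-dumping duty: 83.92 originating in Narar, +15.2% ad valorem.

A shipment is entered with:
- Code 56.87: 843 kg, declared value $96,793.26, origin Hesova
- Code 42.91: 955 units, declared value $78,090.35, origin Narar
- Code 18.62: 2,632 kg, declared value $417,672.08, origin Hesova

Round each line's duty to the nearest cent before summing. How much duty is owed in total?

Line 1 (56.87, Hesova, 843 kg, $96,793.26):
Base rate for 56.87 is $0.27/kg.
Origin Hesova is the FTA partner but 56.87 is not on the preference list; base rate stands.
Duty = 843 × $0.27 = $227.61.
Line 2 (42.91, Narar, 955 units, $78,090.35):
Base rate for 42.91 is $1.12/unit.
42.91 has an FTA preferential rate, but origin Narar is not Hesova; base rate stands.
Additional duty on 42.91 from Narar: +68.5% ad valorem. Applied ad valorem rate = 68.5%.
Duty = $78,090.35 × 68.5% + 955 × $1.12 = $54,561.49.
Line 3 (18.62, Hesova, 2,632 kg, $417,672.08):
Base rate for 18.62 is $0.24/kg.
Origin Hesova qualifies under the Farmark–Hesova agreement and 18.62 is covered: preferential rate Free applies instead.
Duty = $417,672.08 × 0% = $0.00.
Total = $227.61 + $54,561.49 + $0.00 = $54,789.10.

$54,789.10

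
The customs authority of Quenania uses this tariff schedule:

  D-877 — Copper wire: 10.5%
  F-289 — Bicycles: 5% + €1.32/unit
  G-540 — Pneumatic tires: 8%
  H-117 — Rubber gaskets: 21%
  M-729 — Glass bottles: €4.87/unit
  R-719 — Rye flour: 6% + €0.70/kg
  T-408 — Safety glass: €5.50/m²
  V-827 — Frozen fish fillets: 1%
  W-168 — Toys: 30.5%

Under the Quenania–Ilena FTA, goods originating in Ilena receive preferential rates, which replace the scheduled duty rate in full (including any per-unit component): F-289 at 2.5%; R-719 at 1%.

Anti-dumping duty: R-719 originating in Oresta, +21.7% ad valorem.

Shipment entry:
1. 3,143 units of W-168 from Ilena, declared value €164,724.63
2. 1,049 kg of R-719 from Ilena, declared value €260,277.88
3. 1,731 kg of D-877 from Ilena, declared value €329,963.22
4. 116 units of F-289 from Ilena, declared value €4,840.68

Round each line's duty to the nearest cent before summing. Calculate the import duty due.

Line 1 (W-168, Ilena, 3,143 units, €164,724.63):
Base rate for W-168 is 30.5%.
Origin Ilena is the FTA partner but W-168 is not on the preference list; base rate stands.
Duty = €164,724.63 × 30.5% = €50,241.01.
Line 2 (R-719, Ilena, 1,049 kg, €260,277.88):
Base rate for R-719 is 6% + €0.70/kg.
Origin Ilena qualifies under the Quenania–Ilena agreement and R-719 is covered: preferential rate 1% applies instead.
The additional-duty order on R-719 targets Oresta, not Ilena; it does not apply.
Duty = €260,277.88 × 1% = €2,602.78.
Line 3 (D-877, Ilena, 1,731 kg, €329,963.22):
Base rate for D-877 is 10.5%.
Origin Ilena is the FTA partner but D-877 is not on the preference list; base rate stands.
Duty = €329,963.22 × 10.5% = €34,646.14.
Line 4 (F-289, Ilena, 116 units, €4,840.68):
Base rate for F-289 is 5% + €1.32/unit.
Origin Ilena qualifies under the Quenania–Ilena agreement and F-289 is covered: preferential rate 2.5% applies instead.
Duty = €4,840.68 × 2.5% = €121.02.
Total = €50,241.01 + €2,602.78 + €34,646.14 + €121.02 = €87,610.95.

€87,610.95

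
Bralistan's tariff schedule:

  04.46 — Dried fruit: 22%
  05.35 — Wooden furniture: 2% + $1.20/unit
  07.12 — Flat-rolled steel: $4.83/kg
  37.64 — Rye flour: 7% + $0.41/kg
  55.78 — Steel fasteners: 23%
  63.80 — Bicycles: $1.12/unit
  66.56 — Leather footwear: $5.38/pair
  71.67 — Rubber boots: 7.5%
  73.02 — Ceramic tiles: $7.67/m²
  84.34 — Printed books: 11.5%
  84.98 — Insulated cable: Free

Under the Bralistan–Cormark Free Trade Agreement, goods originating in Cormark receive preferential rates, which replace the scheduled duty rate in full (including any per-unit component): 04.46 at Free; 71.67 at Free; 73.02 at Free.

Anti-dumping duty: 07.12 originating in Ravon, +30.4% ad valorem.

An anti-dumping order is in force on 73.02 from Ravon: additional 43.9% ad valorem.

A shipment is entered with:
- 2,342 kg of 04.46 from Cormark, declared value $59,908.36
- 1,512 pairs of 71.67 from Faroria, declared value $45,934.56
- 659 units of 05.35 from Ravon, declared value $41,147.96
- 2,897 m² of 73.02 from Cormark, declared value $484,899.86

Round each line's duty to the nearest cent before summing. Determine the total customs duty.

$5,058.85

Line 1 (04.46, Cormark, 2,342 kg, $59,908.36):
Base rate for 04.46 is 22%.
Origin Cormark qualifies under the Bralistan–Cormark agreement and 04.46 is covered: preferential rate Free applies instead.
Duty = $59,908.36 × 0% = $0.00.
Line 2 (71.67, Faroria, 1,512 pairs, $45,934.56):
Base rate for 71.67 is 7.5%.
71.67 has an FTA preferential rate, but origin Faroria is not Cormark; base rate stands.
Duty = $45,934.56 × 7.5% = $3,445.09.
Line 3 (05.35, Ravon, 659 units, $41,147.96):
Base rate for 05.35 is 2% + $1.20/unit.
Duty = $41,147.96 × 2% + 659 × $1.20 = $1,613.76.
Line 4 (73.02, Cormark, 2,897 m², $484,899.86):
Base rate for 73.02 is $7.67/m².
Origin Cormark qualifies under the Bralistan–Cormark agreement and 73.02 is covered: preferential rate Free applies instead.
The additional-duty order on 73.02 targets Ravon, not Cormark; it does not apply.
Duty = $484,899.86 × 0% = $0.00.
Total = $0.00 + $3,445.09 + $1,613.76 + $0.00 = $5,058.85.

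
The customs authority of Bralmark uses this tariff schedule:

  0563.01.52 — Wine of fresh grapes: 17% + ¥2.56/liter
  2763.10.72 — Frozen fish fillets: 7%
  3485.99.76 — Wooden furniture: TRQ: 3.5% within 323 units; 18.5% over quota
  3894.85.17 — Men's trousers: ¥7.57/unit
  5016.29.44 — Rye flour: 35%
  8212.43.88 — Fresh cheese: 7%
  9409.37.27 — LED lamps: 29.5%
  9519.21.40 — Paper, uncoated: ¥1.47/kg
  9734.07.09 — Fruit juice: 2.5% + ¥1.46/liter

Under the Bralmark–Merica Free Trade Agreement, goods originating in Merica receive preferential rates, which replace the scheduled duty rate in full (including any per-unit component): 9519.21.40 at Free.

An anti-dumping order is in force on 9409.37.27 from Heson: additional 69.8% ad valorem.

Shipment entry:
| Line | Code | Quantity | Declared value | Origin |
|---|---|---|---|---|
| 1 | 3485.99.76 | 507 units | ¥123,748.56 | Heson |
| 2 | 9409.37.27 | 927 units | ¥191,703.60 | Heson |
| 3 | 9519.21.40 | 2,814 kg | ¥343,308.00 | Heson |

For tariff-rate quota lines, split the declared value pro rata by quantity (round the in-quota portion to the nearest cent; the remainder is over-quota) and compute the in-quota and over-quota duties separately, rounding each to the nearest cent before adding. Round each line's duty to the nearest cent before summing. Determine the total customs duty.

¥205,566.05

Line 1 (3485.99.76, Heson, 507 units, ¥123,748.56):
Code 3485.99.76 is under a tariff-rate quota (threshold 323 units). In-quota: 323 units at 3.5%; over-quota: 184 units at 18.5%.
Pro-rata value split: in-quota = ¥123,748.56 × 323/507 = ¥78,837.84; over-quota = ¥123,748.56 − ¥78,837.84 = ¥44,910.72.
In-quota duty = ¥78,837.84 × 3.5% = ¥2,759.32. Over-quota duty = ¥44,910.72 × 18.5% = ¥8,308.48.
Line duty = ¥2,759.32 + ¥8,308.48 = ¥11,067.80.
Line 2 (9409.37.27, Heson, 927 units, ¥191,703.60):
Base rate for 9409.37.27 is 29.5%.
Additional duty on 9409.37.27 from Heson: +69.8%. Applied ad valorem rate: 29.5% + 69.8% = 99.3%.
Duty = ¥191,703.60 × 99.3% = ¥190,361.67.
Line 3 (9519.21.40, Heson, 2,814 kg, ¥343,308.00):
Base rate for 9519.21.40 is ¥1.47/kg.
9519.21.40 has an FTA preferential rate, but origin Heson is not Merica; base rate stands.
Duty = 2,814 × ¥1.47 = ¥4,136.58.
Total = ¥11,067.80 + ¥190,361.67 + ¥4,136.58 = ¥205,566.05.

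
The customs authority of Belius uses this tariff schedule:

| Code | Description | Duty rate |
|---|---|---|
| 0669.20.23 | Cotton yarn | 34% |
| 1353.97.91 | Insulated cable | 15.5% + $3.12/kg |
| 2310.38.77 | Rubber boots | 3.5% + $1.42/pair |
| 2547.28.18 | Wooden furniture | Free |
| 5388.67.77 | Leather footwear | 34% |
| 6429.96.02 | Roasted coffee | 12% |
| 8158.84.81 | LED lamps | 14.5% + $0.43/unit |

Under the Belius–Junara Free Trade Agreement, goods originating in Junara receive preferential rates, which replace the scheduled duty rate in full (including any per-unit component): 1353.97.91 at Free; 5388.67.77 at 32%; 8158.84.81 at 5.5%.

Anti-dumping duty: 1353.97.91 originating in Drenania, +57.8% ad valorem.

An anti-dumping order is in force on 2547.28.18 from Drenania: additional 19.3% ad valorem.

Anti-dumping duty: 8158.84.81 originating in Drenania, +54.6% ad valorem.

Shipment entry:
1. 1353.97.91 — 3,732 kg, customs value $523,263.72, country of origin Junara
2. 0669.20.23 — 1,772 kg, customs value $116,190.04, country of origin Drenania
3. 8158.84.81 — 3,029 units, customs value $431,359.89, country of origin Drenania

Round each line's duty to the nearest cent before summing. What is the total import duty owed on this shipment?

Line 1 (1353.97.91, Junara, 3,732 kg, $523,263.72):
Base rate for 1353.97.91 is 15.5% + $3.12/kg.
Origin Junara qualifies under the Belius–Junara agreement and 1353.97.91 is covered: preferential rate Free applies instead.
The additional-duty order on 1353.97.91 targets Drenania, not Junara; it does not apply.
Duty = $523,263.72 × 0% = $0.00.
Line 2 (0669.20.23, Drenania, 1,772 kg, $116,190.04):
Base rate for 0669.20.23 is 34%.
Duty = $116,190.04 × 34% = $39,504.61.
Line 3 (8158.84.81, Drenania, 3,029 units, $431,359.89):
Base rate for 8158.84.81 is 14.5% + $0.43/unit.
8158.84.81 has an FTA preferential rate, but origin Drenania is not Junara; base rate stands.
Additional duty on 8158.84.81 from Drenania: +54.6%. Applied ad valorem rate: 14.5% + 54.6% = 69.1%.
Duty = $431,359.89 × 69.1% + 3,029 × $0.43 = $299,372.15.
Total = $0.00 + $39,504.61 + $299,372.15 = $338,876.76.

$338,876.76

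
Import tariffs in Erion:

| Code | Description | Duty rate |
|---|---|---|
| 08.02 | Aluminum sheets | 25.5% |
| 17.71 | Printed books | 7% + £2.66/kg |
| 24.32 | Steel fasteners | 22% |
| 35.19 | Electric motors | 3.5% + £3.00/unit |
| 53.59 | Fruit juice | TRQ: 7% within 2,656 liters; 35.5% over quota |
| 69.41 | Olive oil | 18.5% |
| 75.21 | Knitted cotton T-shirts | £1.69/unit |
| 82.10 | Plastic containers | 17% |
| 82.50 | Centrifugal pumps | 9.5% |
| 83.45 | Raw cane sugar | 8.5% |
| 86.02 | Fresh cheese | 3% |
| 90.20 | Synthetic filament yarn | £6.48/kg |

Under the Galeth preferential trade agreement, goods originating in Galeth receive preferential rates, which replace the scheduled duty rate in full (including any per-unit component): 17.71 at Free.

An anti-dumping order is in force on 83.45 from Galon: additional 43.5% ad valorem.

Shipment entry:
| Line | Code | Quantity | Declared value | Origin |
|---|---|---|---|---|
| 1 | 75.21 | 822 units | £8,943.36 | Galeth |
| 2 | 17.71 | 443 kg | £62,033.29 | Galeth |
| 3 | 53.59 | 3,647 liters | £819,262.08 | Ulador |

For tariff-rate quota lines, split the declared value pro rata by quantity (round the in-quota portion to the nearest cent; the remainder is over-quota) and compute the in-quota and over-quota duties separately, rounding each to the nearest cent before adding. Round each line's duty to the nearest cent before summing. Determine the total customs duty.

Line 1 (75.21, Galeth, 822 units, £8,943.36):
Base rate for 75.21 is £1.69/unit.
Origin Galeth is the FTA partner but 75.21 is not on the preference list; base rate stands.
Duty = 822 × £1.69 = £1,389.18.
Line 2 (17.71, Galeth, 443 kg, £62,033.29):
Base rate for 17.71 is 7% + £2.66/kg.
Origin Galeth qualifies under the Erion–Galeth agreement and 17.71 is covered: preferential rate Free applies instead.
Duty = £62,033.29 × 0% = £0.00.
Line 3 (53.59, Ulador, 3,647 liters, £819,262.08):
Code 53.59 is under a tariff-rate quota (threshold 2,656 liters). In-quota: 2,656 liters at 7%; over-quota: 991 liters at 35.5%.
Pro-rata value split: in-quota = £819,262.08 × 2,656/3,647 = £596,643.84; over-quota = £819,262.08 − £596,643.84 = £222,618.24.
In-quota duty = £596,643.84 × 7% = £41,765.07. Over-quota duty = £222,618.24 × 35.5% = £79,029.48.
Line duty = £41,765.07 + £79,029.48 = £120,794.55.
Total = £1,389.18 + £0.00 + £120,794.55 = £122,183.73.

£122,183.73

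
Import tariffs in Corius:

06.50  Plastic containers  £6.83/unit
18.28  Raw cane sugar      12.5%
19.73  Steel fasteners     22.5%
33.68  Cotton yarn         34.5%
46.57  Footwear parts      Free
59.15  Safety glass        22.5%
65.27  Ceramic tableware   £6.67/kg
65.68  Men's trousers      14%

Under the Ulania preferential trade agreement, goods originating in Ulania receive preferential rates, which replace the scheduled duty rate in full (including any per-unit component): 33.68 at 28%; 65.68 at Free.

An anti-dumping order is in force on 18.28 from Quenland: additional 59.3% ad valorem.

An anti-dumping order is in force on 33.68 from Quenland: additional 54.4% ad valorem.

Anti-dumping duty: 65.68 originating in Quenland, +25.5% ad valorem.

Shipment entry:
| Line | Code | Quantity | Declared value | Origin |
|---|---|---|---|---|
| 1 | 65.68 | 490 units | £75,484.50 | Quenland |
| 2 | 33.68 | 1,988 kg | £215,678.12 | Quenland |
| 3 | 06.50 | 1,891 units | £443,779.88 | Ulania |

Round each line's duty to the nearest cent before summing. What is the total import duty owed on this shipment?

Line 1 (65.68, Quenland, 490 units, £75,484.50):
Base rate for 65.68 is 14%.
65.68 has an FTA preferential rate, but origin Quenland is not Ulania; base rate stands.
Additional duty on 65.68 from Quenland: +25.5%. Applied ad valorem rate: 14% + 25.5% = 39.5%.
Duty = £75,484.50 × 39.5% = £29,816.38.
Line 2 (33.68, Quenland, 1,988 kg, £215,678.12):
Base rate for 33.68 is 34.5%.
33.68 has an FTA preferential rate, but origin Quenland is not Ulania; base rate stands.
Additional duty on 33.68 from Quenland: +54.4%. Applied ad valorem rate: 34.5% + 54.4% = 88.9%.
Duty = £215,678.12 × 88.9% = £191,737.85.
Line 3 (06.50, Ulania, 1,891 units, £443,779.88):
Base rate for 06.50 is £6.83/unit.
Origin Ulania is the FTA partner but 06.50 is not on the preference list; base rate stands.
Duty = 1,891 × £6.83 = £12,915.53.
Total = £29,816.38 + £191,737.85 + £12,915.53 = £234,469.76.

£234,469.76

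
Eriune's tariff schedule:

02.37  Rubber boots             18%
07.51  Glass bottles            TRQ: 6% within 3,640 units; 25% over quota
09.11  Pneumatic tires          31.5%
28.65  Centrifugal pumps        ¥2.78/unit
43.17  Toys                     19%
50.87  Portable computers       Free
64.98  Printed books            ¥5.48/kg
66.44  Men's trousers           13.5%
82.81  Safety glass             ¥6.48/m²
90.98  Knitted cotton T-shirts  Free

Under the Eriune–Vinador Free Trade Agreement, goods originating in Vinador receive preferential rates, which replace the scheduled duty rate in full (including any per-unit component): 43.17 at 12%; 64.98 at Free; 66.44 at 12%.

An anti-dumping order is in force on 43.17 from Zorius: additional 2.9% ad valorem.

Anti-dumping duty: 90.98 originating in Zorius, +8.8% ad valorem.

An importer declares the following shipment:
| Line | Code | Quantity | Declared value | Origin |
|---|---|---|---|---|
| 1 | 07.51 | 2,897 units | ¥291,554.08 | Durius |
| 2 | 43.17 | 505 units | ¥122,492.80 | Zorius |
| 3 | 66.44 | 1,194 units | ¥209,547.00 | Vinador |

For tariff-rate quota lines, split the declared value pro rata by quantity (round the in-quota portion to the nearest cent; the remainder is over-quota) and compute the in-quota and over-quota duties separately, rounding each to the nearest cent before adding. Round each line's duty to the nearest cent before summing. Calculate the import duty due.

¥69,464.80

Line 1 (07.51, Durius, 2,897 units, ¥291,554.08):
Code 07.51 is under a tariff-rate quota (threshold 3,640 units). Quantity 2,897 units is within the quota, so the in-quota rate 6% applies to the full value.
Duty = ¥291,554.08 × 6% = ¥17,493.24.
Line 2 (43.17, Zorius, 505 units, ¥122,492.80):
Base rate for 43.17 is 19%.
43.17 has an FTA preferential rate, but origin Zorius is not Vinador; base rate stands.
Additional duty on 43.17 from Zorius: +2.9%. Applied ad valorem rate: 19% + 2.9% = 21.9%.
Duty = ¥122,492.80 × 21.9% = ¥26,825.92.
Line 3 (66.44, Vinador, 1,194 units, ¥209,547.00):
Base rate for 66.44 is 13.5%.
Origin Vinador qualifies under the Eriune–Vinador agreement and 66.44 is covered: preferential rate 12% applies instead.
Duty = ¥209,547.00 × 12% = ¥25,145.64.
Total = ¥17,493.24 + ¥26,825.92 + ¥25,145.64 = ¥69,464.80.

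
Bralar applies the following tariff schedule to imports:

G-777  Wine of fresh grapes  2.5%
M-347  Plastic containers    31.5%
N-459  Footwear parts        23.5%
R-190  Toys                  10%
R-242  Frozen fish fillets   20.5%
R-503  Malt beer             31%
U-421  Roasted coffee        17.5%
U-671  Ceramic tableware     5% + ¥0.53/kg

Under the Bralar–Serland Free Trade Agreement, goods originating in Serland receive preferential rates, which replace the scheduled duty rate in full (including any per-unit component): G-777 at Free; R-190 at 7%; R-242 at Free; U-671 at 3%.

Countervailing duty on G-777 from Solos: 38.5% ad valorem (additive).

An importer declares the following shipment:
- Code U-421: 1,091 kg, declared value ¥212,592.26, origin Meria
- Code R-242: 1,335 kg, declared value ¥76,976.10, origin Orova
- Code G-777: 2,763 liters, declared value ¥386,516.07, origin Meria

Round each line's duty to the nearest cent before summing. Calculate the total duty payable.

¥62,646.65

Line 1 (U-421, Meria, 1,091 kg, ¥212,592.26):
Base rate for U-421 is 17.5%.
Duty = ¥212,592.26 × 17.5% = ¥37,203.65.
Line 2 (R-242, Orova, 1,335 kg, ¥76,976.10):
Base rate for R-242 is 20.5%.
R-242 has an FTA preferential rate, but origin Orova is not Serland; base rate stands.
Duty = ¥76,976.10 × 20.5% = ¥15,780.10.
Line 3 (G-777, Meria, 2,763 liters, ¥386,516.07):
Base rate for G-777 is 2.5%.
G-777 has an FTA preferential rate, but origin Meria is not Serland; base rate stands.
The additional-duty order on G-777 targets Solos, not Meria; it does not apply.
Duty = ¥386,516.07 × 2.5% = ¥9,662.90.
Total = ¥37,203.65 + ¥15,780.10 + ¥9,662.90 = ¥62,646.65.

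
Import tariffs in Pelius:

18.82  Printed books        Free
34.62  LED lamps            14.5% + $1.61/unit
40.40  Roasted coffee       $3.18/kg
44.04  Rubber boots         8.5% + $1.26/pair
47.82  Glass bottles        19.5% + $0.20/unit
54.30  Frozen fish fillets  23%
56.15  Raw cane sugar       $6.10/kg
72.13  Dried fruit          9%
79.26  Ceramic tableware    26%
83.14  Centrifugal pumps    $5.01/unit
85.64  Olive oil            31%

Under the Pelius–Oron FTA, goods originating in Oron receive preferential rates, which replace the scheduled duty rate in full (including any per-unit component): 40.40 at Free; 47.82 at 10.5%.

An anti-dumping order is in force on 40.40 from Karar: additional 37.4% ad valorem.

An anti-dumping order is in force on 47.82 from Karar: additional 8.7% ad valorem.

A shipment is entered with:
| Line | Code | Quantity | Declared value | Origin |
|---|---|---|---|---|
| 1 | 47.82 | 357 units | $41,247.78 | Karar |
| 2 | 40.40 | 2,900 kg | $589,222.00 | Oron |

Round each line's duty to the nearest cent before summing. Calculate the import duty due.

Line 1 (47.82, Karar, 357 units, $41,247.78):
Base rate for 47.82 is 19.5% + $0.20/unit.
47.82 has an FTA preferential rate, but origin Karar is not Oron; base rate stands.
Additional duty on 47.82 from Karar: +8.7%. Applied ad valorem rate: 19.5% + 8.7% = 28.2%.
Duty = $41,247.78 × 28.2% + 357 × $0.20 = $11,703.27.
Line 2 (40.40, Oron, 2,900 kg, $589,222.00):
Base rate for 40.40 is $3.18/kg.
Origin Oron qualifies under the Pelius–Oron agreement and 40.40 is covered: preferential rate Free applies instead.
The additional-duty order on 40.40 targets Karar, not Oron; it does not apply.
Duty = $589,222.00 × 0% = $0.00.
Total = $11,703.27 + $0.00 = $11,703.27.

$11,703.27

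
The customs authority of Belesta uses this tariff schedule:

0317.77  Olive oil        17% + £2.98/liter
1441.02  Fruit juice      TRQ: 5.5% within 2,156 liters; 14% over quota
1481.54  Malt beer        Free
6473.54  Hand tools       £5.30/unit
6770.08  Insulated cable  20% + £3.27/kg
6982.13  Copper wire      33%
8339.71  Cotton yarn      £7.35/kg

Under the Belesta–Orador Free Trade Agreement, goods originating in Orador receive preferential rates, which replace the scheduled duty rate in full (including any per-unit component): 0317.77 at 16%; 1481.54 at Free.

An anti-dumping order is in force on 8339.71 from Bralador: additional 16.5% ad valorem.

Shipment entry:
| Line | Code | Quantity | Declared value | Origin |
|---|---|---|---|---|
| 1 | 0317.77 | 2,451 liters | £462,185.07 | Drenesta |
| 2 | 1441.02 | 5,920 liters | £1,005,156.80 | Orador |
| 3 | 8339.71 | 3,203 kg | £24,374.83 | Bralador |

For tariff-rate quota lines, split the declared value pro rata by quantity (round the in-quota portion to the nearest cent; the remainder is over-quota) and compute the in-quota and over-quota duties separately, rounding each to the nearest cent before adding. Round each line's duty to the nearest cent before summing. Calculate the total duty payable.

£223,045.58

Line 1 (0317.77, Drenesta, 2,451 liters, £462,185.07):
Base rate for 0317.77 is 17% + £2.98/liter.
0317.77 has an FTA preferential rate, but origin Drenesta is not Orador; base rate stands.
Duty = £462,185.07 × 17% + 2,451 × £2.98 = £85,875.44.
Line 2 (1441.02, Orador, 5,920 liters, £1,005,156.80):
Code 1441.02 is under a tariff-rate quota (threshold 2,156 liters). In-quota: 2,156 liters at 5.5%; over-quota: 3,764 liters at 14%.
Pro-rata value split: in-quota = £1,005,156.80 × 2,156/5,920 = £366,067.24; over-quota = £1,005,156.80 − £366,067.24 = £639,089.56.
In-quota duty = £366,067.24 × 5.5% = £20,133.70. Over-quota duty = £639,089.56 × 14% = £89,472.54.
Line duty = £20,133.70 + £89,472.54 = £109,606.24.
Line 3 (8339.71, Bralador, 3,203 kg, £24,374.83):
Base rate for 8339.71 is £7.35/kg.
Additional duty on 8339.71 from Bralador: +16.5% ad valorem. Applied ad valorem rate = 16.5%.
Duty = £24,374.83 × 16.5% + 3,203 × £7.35 = £27,563.90.
Total = £85,875.44 + £109,606.24 + £27,563.90 = £223,045.58.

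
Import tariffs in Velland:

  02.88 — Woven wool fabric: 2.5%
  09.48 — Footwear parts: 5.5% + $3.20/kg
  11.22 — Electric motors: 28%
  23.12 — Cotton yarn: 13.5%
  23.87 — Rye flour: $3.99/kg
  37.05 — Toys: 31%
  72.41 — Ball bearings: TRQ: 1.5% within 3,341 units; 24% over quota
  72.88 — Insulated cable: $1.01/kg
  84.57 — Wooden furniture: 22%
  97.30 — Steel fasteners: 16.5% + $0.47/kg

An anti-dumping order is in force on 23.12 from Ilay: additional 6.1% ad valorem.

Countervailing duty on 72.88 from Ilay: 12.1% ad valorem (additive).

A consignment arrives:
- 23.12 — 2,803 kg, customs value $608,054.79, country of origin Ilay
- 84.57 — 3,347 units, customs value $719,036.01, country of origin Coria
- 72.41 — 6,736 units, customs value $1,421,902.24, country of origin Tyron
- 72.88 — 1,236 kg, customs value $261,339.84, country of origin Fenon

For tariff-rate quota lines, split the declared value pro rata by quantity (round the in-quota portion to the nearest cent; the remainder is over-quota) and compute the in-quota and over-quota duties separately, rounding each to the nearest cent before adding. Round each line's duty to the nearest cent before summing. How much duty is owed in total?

$461,189.93

Line 1 (23.12, Ilay, 2,803 kg, $608,054.79):
Base rate for 23.12 is 13.5%.
Additional duty on 23.12 from Ilay: +6.1%. Applied ad valorem rate: 13.5% + 6.1% = 19.6%.
Duty = $608,054.79 × 19.6% = $119,178.74.
Line 2 (84.57, Coria, 3,347 units, $719,036.01):
Base rate for 84.57 is 22%.
Duty = $719,036.01 × 22% = $158,187.92.
Line 3 (72.41, Tyron, 6,736 units, $1,421,902.24):
Code 72.41 is under a tariff-rate quota (threshold 3,341 units). In-quota: 3,341 units at 1.5%; over-quota: 3,395 units at 24%.
Pro-rata value split: in-quota = $1,421,902.24 × 3,341/6,736 = $705,251.69; over-quota = $1,421,902.24 − $705,251.69 = $716,650.55.
In-quota duty = $705,251.69 × 1.5% = $10,578.78. Over-quota duty = $716,650.55 × 24% = $171,996.13.
Line duty = $10,578.78 + $171,996.13 = $182,574.91.
Line 4 (72.88, Fenon, 1,236 kg, $261,339.84):
Base rate for 72.88 is $1.01/kg.
The additional-duty order on 72.88 targets Ilay, not Fenon; it does not apply.
Duty = 1,236 × $1.01 = $1,248.36.
Total = $119,178.74 + $158,187.92 + $182,574.91 + $1,248.36 = $461,189.93.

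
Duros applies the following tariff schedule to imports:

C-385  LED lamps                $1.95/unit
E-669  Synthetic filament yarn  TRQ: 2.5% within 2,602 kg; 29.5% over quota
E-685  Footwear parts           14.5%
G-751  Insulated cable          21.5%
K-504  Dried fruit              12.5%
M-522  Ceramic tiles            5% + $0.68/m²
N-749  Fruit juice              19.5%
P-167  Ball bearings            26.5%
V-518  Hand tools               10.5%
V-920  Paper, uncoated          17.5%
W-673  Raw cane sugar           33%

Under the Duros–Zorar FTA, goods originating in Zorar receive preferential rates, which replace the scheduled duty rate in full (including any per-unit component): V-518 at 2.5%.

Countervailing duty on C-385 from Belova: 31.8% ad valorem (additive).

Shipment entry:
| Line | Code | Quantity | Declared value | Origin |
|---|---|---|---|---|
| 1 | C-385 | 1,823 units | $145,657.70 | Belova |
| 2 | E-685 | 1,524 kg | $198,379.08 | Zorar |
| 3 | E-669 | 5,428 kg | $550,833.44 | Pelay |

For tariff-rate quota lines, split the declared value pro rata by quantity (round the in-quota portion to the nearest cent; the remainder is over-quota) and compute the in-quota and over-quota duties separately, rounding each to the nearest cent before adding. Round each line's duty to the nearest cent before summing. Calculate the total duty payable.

$169,841.07

Line 1 (C-385, Belova, 1,823 units, $145,657.70):
Base rate for C-385 is $1.95/unit.
Additional duty on C-385 from Belova: +31.8% ad valorem. Applied ad valorem rate = 31.8%.
Duty = $145,657.70 × 31.8% + 1,823 × $1.95 = $49,874.00.
Line 2 (E-685, Zorar, 1,524 kg, $198,379.08):
Base rate for E-685 is 14.5%.
Origin Zorar is the FTA partner but E-685 is not on the preference list; base rate stands.
Duty = $198,379.08 × 14.5% = $28,764.97.
Line 3 (E-669, Pelay, 5,428 kg, $550,833.44):
Code E-669 is under a tariff-rate quota (threshold 2,602 kg). In-quota: 2,602 kg at 2.5%; over-quota: 2,826 kg at 29.5%.
Pro-rata value split: in-quota = $550,833.44 × 2,602/5,428 = $264,050.96; over-quota = $550,833.44 − $264,050.96 = $286,782.48.
In-quota duty = $264,050.96 × 2.5% = $6,601.27. Over-quota duty = $286,782.48 × 29.5% = $84,600.83.
Line duty = $6,601.27 + $84,600.83 = $91,202.10.
Total = $49,874.00 + $28,764.97 + $91,202.10 = $169,841.07.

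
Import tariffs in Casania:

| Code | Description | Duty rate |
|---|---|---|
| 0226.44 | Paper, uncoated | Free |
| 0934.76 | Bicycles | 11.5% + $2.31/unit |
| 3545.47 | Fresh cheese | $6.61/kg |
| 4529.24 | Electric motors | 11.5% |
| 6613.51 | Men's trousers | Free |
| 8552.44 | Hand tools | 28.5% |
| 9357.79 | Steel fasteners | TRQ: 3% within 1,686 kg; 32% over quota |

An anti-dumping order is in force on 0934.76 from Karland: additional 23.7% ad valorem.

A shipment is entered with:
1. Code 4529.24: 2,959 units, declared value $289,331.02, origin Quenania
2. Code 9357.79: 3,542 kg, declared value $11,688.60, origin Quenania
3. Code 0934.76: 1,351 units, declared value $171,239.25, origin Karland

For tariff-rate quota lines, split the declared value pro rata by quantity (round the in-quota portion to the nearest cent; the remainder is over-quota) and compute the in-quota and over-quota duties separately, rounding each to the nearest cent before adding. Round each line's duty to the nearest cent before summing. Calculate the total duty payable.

Line 1 (4529.24, Quenania, 2,959 units, $289,331.02):
Base rate for 4529.24 is 11.5%.
Duty = $289,331.02 × 11.5% = $33,273.07.
Line 2 (9357.79, Quenania, 3,542 kg, $11,688.60):
Code 9357.79 is under a tariff-rate quota (threshold 1,686 kg). In-quota: 1,686 kg at 3%; over-quota: 1,856 kg at 32%.
Pro-rata value split: in-quota = $11,688.60 × 1,686/3,542 = $5,563.80; over-quota = $11,688.60 − $5,563.80 = $6,124.80.
In-quota duty = $5,563.80 × 3% = $166.91. Over-quota duty = $6,124.80 × 32% = $1,959.94.
Line duty = $166.91 + $1,959.94 = $2,126.85.
Line 3 (0934.76, Karland, 1,351 units, $171,239.25):
Base rate for 0934.76 is 11.5% + $2.31/unit.
Additional duty on 0934.76 from Karland: +23.7%. Applied ad valorem rate: 11.5% + 23.7% = 35.2%.
Duty = $171,239.25 × 35.2% + 1,351 × $2.31 = $63,397.03.
Total = $33,273.07 + $2,126.85 + $63,397.03 = $98,796.95.

$98,796.95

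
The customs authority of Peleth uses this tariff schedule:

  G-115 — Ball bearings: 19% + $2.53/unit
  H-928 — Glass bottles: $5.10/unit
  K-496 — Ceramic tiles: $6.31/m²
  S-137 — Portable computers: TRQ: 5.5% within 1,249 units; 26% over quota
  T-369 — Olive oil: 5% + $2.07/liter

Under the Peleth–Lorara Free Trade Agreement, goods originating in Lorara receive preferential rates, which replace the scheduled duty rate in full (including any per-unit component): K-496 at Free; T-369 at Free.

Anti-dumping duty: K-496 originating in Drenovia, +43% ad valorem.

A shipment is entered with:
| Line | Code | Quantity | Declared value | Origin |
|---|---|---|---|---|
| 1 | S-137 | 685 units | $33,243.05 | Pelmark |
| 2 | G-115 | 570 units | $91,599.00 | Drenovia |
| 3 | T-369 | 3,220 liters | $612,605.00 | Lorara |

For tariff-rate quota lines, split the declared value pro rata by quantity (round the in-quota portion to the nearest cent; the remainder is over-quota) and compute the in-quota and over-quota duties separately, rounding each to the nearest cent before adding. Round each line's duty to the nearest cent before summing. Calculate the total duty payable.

Line 1 (S-137, Pelmark, 685 units, $33,243.05):
Code S-137 is under a tariff-rate quota (threshold 1,249 units). Quantity 685 units is within the quota, so the in-quota rate 5.5% applies to the full value.
Duty = $33,243.05 × 5.5% = $1,828.37.
Line 2 (G-115, Drenovia, 570 units, $91,599.00):
Base rate for G-115 is 19% + $2.53/unit.
Duty = $91,599.00 × 19% + 570 × $2.53 = $18,845.91.
Line 3 (T-369, Lorara, 3,220 liters, $612,605.00):
Base rate for T-369 is 5% + $2.07/liter.
Origin Lorara qualifies under the Peleth–Lorara agreement and T-369 is covered: preferential rate Free applies instead.
Duty = $612,605.00 × 0% = $0.00.
Total = $1,828.37 + $18,845.91 + $0.00 = $20,674.28.

$20,674.28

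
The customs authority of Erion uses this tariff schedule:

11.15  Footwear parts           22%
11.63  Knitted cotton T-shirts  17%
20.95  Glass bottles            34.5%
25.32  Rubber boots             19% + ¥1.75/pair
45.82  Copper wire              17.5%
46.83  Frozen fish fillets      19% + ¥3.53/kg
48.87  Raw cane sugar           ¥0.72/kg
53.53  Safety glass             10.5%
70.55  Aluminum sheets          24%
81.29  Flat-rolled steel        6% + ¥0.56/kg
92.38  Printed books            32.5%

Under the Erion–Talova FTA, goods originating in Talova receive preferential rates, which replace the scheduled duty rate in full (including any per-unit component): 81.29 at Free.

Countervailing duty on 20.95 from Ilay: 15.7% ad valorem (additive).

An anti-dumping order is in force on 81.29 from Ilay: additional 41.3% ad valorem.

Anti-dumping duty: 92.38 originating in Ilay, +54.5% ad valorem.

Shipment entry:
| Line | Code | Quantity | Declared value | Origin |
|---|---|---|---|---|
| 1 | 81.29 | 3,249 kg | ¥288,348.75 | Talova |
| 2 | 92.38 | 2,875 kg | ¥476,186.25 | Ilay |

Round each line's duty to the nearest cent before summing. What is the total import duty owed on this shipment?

Line 1 (81.29, Talova, 3,249 kg, ¥288,348.75):
Base rate for 81.29 is 6% + ¥0.56/kg.
Origin Talova qualifies under the Erion–Talova agreement and 81.29 is covered: preferential rate Free applies instead.
The additional-duty order on 81.29 targets Ilay, not Talova; it does not apply.
Duty = ¥288,348.75 × 0% = ¥0.00.
Line 2 (92.38, Ilay, 2,875 kg, ¥476,186.25):
Base rate for 92.38 is 32.5%.
Additional duty on 92.38 from Ilay: +54.5%. Applied ad valorem rate: 32.5% + 54.5% = 87%.
Duty = ¥476,186.25 × 87% = ¥414,282.04.
Total = ¥0.00 + ¥414,282.04 = ¥414,282.04.

¥414,282.04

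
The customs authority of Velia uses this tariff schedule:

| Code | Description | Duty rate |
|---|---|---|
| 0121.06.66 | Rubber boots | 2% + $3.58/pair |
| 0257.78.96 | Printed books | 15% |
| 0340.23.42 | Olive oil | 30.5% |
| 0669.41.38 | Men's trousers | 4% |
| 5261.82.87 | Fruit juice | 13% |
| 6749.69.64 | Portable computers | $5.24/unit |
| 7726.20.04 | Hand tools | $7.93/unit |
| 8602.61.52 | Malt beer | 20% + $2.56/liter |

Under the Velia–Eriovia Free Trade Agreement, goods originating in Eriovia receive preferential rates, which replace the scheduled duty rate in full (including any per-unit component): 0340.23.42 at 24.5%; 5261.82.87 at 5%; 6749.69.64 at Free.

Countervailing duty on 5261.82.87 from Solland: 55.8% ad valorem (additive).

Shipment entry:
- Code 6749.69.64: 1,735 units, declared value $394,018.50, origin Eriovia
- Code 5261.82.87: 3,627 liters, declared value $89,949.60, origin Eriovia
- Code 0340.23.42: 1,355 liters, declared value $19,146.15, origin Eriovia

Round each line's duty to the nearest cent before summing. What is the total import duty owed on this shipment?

$9,188.29

Line 1 (6749.69.64, Eriovia, 1,735 units, $394,018.50):
Base rate for 6749.69.64 is $5.24/unit.
Origin Eriovia qualifies under the Velia–Eriovia agreement and 6749.69.64 is covered: preferential rate Free applies instead.
Duty = $394,018.50 × 0% = $0.00.
Line 2 (5261.82.87, Eriovia, 3,627 liters, $89,949.60):
Base rate for 5261.82.87 is 13%.
Origin Eriovia qualifies under the Velia–Eriovia agreement and 5261.82.87 is covered: preferential rate 5% applies instead.
The additional-duty order on 5261.82.87 targets Solland, not Eriovia; it does not apply.
Duty = $89,949.60 × 5% = $4,497.48.
Line 3 (0340.23.42, Eriovia, 1,355 liters, $19,146.15):
Base rate for 0340.23.42 is 30.5%.
Origin Eriovia qualifies under the Velia–Eriovia agreement and 0340.23.42 is covered: preferential rate 24.5% applies instead.
Duty = $19,146.15 × 24.5% = $4,690.81.
Total = $0.00 + $4,497.48 + $4,690.81 = $9,188.29.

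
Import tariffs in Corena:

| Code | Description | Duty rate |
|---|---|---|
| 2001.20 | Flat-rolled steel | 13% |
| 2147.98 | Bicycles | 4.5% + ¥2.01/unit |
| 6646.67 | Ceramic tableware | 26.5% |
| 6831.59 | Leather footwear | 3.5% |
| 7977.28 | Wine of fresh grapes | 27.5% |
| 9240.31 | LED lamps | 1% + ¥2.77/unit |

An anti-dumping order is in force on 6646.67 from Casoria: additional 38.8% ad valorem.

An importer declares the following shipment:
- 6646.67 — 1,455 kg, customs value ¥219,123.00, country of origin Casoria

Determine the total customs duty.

Line 1 (6646.67, Casoria, 1,455 kg, ¥219,123.00):
Base rate for 6646.67 is 26.5%.
Additional duty on 6646.67 from Casoria: +38.8%. Applied ad valorem rate: 26.5% + 38.8% = 65.3%.
Duty = ¥219,123.00 × 65.3% = ¥143,087.32.

¥143,087.32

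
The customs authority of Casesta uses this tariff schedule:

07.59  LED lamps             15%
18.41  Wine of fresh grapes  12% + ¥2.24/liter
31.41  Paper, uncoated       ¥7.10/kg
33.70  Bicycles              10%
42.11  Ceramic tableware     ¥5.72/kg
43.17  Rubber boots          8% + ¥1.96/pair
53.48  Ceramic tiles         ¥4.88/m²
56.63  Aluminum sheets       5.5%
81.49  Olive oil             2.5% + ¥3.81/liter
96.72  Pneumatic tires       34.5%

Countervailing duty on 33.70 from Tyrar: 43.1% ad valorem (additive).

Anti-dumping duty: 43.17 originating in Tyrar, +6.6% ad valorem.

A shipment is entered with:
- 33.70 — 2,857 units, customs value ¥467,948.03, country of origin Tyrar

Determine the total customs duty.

Line 1 (33.70, Tyrar, 2,857 units, ¥467,948.03):
Base rate for 33.70 is 10%.
Additional duty on 33.70 from Tyrar: +43.1%. Applied ad valorem rate: 10% + 43.1% = 53.1%.
Duty = ¥467,948.03 × 53.1% = ¥248,480.40.

¥248,480.40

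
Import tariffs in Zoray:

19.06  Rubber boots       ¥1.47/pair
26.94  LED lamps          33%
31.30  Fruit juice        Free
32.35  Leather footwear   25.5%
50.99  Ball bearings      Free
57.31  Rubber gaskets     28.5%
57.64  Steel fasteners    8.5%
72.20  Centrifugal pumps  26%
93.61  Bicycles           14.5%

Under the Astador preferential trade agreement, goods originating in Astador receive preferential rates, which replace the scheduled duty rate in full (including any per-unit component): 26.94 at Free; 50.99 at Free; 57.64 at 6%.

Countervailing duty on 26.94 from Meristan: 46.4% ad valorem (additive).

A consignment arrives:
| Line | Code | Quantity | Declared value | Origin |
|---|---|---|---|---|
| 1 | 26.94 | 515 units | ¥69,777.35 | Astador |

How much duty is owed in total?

Line 1 (26.94, Astador, 515 units, ¥69,777.35):
Base rate for 26.94 is 33%.
Origin Astador qualifies under the Zoray–Astador agreement and 26.94 is covered: preferential rate Free applies instead.
The additional-duty order on 26.94 targets Meristan, not Astador; it does not apply.
Duty = ¥69,777.35 × 0% = ¥0.00.

¥0.00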